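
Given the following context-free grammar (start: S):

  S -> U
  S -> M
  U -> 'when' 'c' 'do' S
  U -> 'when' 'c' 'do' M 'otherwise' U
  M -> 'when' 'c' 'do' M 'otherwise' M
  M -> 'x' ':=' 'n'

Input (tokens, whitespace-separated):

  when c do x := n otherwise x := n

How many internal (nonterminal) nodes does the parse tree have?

4

[S [M when c do [M x := n] otherwise [M x := n]]]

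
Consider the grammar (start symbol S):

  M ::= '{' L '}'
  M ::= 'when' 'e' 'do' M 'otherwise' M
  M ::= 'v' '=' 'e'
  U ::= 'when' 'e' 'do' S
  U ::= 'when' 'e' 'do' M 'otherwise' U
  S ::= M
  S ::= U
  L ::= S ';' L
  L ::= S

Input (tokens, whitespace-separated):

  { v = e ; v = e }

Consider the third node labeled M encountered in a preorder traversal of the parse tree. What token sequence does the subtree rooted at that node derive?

[S [M { [L [S [M v = e]] ; [L [S [M v = e]]]] }]]

v = e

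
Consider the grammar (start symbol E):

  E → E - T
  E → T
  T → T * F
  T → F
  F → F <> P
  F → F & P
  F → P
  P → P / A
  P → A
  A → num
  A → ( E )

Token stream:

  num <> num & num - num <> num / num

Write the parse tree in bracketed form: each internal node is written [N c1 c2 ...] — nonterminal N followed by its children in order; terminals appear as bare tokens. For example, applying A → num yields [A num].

E
E - T
T - T
F - T
F & P - T
F <> P & P - T
P <> P & P - T
A <> P & P - T
num <> P & P - T
num <> A & P - T
num <> num & P - T
num <> num & A - T
num <> num & num - T
num <> num & num - F
num <> num & num - F <> P
num <> num & num - P <> P
num <> num & num - A <> P
num <> num & num - num <> P
num <> num & num - num <> P / A
num <> num & num - num <> A / A
num <> num & num - num <> num / A
num <> num & num - num <> num / num

[E [E [T [F [F [F [P [A num]]] <> [P [A num]]] & [P [A num]]]]] - [T [F [F [P [A num]]] <> [P [P [A num]] / [A num]]]]]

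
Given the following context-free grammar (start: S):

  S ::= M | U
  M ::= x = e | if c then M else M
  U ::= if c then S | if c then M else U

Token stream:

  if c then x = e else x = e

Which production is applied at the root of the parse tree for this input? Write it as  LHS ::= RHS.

S ::= M

[S [M if c then [M x = e] else [M x = e]]]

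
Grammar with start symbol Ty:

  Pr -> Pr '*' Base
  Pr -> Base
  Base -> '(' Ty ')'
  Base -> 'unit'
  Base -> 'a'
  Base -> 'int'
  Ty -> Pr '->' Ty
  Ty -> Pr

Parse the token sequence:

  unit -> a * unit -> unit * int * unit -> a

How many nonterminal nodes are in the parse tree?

18

[Ty [Pr [Base unit]] -> [Ty [Pr [Pr [Base a]] * [Base unit]] -> [Ty [Pr [Pr [Pr [Base unit]] * [Base int]] * [Base unit]] -> [Ty [Pr [Base a]]]]]]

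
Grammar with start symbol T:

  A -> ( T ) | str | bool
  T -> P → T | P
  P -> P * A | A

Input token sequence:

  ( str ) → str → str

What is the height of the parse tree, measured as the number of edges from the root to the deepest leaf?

[T [P [A ( [T [P [A str]]] )]] → [T [P [A str]] → [T [P [A str]]]]]

6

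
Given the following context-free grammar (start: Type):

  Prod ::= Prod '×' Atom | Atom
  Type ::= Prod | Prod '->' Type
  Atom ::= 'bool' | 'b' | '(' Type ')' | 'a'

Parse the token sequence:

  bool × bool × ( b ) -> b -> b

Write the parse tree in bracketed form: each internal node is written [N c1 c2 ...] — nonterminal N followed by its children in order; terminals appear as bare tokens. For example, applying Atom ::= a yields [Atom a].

[Type [Prod [Prod [Prod [Atom bool]] × [Atom bool]] × [Atom ( [Type [Prod [Atom b]]] )]] -> [Type [Prod [Atom b]] -> [Type [Prod [Atom b]]]]]

Type
Prod -> Type
Prod × Atom -> Type
Prod × Atom × Atom -> Type
Atom × Atom × Atom -> Type
bool × Atom × Atom -> Type
bool × bool × Atom -> Type
bool × bool × ( Type ) -> Type
bool × bool × ( Prod ) -> Type
bool × bool × ( Atom ) -> Type
bool × bool × ( b ) -> Type
bool × bool × ( b ) -> Prod -> Type
bool × bool × ( b ) -> Atom -> Type
bool × bool × ( b ) -> b -> Type
bool × bool × ( b ) -> b -> Prod
bool × bool × ( b ) -> b -> Atom
bool × bool × ( b ) -> b -> b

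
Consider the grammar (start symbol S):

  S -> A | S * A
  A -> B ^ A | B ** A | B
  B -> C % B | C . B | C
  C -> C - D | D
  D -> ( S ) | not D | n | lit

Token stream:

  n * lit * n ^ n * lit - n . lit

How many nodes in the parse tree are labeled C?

[S [S [S [S [A [B [C [D n]]]]] * [A [B [C [D lit]]]]] * [A [B [C [D n]]] ^ [A [B [C [D n]]]]]] * [A [B [C [C [D lit]] - [D n]] . [B [C [D lit]]]]]]

7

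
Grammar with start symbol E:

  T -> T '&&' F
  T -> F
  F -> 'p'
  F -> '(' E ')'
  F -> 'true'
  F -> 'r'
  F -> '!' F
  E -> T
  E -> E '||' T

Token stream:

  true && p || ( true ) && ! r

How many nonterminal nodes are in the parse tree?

14

[E [E [T [T [F true]] && [F p]]] || [T [T [F ( [E [T [F true]]] )]] && [F ! [F r]]]]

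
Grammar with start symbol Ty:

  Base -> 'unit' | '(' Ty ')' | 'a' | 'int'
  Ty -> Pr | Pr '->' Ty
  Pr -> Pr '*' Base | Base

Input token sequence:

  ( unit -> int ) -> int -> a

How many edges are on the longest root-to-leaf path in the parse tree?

7

[Ty [Pr [Base ( [Ty [Pr [Base unit]] -> [Ty [Pr [Base int]]]] )]] -> [Ty [Pr [Base int]] -> [Ty [Pr [Base a]]]]]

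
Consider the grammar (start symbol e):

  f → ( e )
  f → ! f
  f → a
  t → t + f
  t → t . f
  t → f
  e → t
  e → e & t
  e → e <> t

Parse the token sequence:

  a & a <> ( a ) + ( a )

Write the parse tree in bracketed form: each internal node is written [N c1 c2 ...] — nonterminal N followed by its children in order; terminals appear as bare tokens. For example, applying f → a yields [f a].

e
e <> t
e & t <> t
t & t <> t
f & t <> t
a & t <> t
a & f <> t
a & a <> t
a & a <> t + f
a & a <> f + f
a & a <> ( e ) + f
a & a <> ( t ) + f
a & a <> ( f ) + f
a & a <> ( a ) + f
a & a <> ( a ) + ( e )
a & a <> ( a ) + ( t )
a & a <> ( a ) + ( f )
a & a <> ( a ) + ( a )

[e [e [e [t [f a]]] & [t [f a]]] <> [t [t [f ( [e [t [f a]]] )]] + [f ( [e [t [f a]]] )]]]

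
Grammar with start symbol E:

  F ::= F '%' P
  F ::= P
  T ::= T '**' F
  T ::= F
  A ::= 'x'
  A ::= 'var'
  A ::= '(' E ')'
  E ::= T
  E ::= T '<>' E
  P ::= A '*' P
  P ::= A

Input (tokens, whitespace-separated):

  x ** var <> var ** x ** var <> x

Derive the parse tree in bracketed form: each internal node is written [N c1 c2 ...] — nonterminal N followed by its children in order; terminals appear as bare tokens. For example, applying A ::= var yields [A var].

[E [T [T [F [P [A x]]]] ** [F [P [A var]]]] <> [E [T [T [T [F [P [A var]]]] ** [F [P [A x]]]] ** [F [P [A var]]]] <> [E [T [F [P [A x]]]]]]]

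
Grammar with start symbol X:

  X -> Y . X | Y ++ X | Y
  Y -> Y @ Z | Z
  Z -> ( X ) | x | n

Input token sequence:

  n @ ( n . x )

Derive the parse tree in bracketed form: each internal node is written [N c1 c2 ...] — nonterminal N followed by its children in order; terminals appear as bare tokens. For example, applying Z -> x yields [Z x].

X
Y
Y @ Z
Z @ Z
n @ Z
n @ ( X )
n @ ( Y . X )
n @ ( Z . X )
n @ ( n . X )
n @ ( n . Y )
n @ ( n . Z )
n @ ( n . x )

[X [Y [Y [Z n]] @ [Z ( [X [Y [Z n]] . [X [Y [Z x]]]] )]]]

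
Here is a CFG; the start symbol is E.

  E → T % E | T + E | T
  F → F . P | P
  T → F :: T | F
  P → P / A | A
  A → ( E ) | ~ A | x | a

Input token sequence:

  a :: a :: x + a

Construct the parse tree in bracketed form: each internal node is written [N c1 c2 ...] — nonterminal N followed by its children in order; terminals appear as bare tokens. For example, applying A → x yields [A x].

[E [T [F [P [A a]]] :: [T [F [P [A a]]] :: [T [F [P [A x]]]]]] + [E [T [F [P [A a]]]]]]

E
T + E
F :: T + E
P :: T + E
A :: T + E
a :: T + E
a :: F :: T + E
a :: P :: T + E
a :: A :: T + E
a :: a :: T + E
a :: a :: F + E
a :: a :: P + E
a :: a :: A + E
a :: a :: x + E
a :: a :: x + T
a :: a :: x + F
a :: a :: x + P
a :: a :: x + A
a :: a :: x + a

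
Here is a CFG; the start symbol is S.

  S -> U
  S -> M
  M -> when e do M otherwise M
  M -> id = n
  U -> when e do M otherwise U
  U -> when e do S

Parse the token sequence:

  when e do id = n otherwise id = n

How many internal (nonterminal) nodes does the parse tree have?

[S [M when e do [M id = n] otherwise [M id = n]]]

4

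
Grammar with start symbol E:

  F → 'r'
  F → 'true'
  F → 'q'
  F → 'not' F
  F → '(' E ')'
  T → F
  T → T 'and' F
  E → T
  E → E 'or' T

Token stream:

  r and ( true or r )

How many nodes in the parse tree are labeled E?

3

[E [T [T [F r]] and [F ( [E [E [T [F true]]] or [T [F r]]] )]]]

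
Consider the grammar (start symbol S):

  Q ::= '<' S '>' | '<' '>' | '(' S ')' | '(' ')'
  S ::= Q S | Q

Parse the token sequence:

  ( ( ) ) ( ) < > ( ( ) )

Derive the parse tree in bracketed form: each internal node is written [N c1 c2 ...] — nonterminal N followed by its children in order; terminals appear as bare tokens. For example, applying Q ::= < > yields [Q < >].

S
Q S
( S ) S
( Q ) S
( ( ) ) S
( ( ) ) Q S
( ( ) ) ( ) S
( ( ) ) ( ) Q S
( ( ) ) ( ) < > S
( ( ) ) ( ) < > Q
( ( ) ) ( ) < > ( S )
( ( ) ) ( ) < > ( Q )
( ( ) ) ( ) < > ( ( ) )

[S [Q ( [S [Q ( )]] )] [S [Q ( )] [S [Q < >] [S [Q ( [S [Q ( )]] )]]]]]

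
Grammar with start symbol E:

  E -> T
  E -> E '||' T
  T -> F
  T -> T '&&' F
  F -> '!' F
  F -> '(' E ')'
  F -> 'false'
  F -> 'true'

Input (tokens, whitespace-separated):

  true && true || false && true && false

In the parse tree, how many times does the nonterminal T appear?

[E [E [T [T [F true]] && [F true]]] || [T [T [T [F false]] && [F true]] && [F false]]]

5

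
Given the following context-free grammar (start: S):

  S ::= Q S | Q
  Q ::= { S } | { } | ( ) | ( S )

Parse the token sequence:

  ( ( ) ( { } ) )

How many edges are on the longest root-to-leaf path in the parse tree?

[S [Q ( [S [Q ( )] [S [Q ( [S [Q { }]] )]]] )]]

7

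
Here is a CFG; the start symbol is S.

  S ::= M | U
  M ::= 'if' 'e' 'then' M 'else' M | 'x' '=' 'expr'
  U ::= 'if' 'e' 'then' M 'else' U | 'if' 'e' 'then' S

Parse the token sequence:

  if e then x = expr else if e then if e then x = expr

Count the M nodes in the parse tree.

[S [U if e then [M x = expr] else [U if e then [S [U if e then [S [M x = expr]]]]]]]

2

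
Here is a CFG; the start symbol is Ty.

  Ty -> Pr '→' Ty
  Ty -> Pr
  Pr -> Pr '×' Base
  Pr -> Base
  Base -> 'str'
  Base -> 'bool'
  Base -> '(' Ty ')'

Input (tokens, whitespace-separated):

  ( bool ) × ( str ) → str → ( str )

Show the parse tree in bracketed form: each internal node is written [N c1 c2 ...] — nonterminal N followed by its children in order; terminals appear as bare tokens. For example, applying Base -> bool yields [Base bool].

[Ty [Pr [Pr [Base ( [Ty [Pr [Base bool]]] )]] × [Base ( [Ty [Pr [Base str]]] )]] → [Ty [Pr [Base str]] → [Ty [Pr [Base ( [Ty [Pr [Base str]]] )]]]]]

Ty
Pr → Ty
Pr × Base → Ty
Base × Base → Ty
( Ty ) × Base → Ty
( Pr ) × Base → Ty
( Base ) × Base → Ty
( bool ) × Base → Ty
( bool ) × ( Ty ) → Ty
( bool ) × ( Pr ) → Ty
( bool ) × ( Base ) → Ty
( bool ) × ( str ) → Ty
( bool ) × ( str ) → Pr → Ty
( bool ) × ( str ) → Base → Ty
( bool ) × ( str ) → str → Ty
( bool ) × ( str ) → str → Pr
( bool ) × ( str ) → str → Base
( bool ) × ( str ) → str → ( Ty )
( bool ) × ( str ) → str → ( Pr )
( bool ) × ( str ) → str → ( Base )
( bool ) × ( str ) → str → ( str )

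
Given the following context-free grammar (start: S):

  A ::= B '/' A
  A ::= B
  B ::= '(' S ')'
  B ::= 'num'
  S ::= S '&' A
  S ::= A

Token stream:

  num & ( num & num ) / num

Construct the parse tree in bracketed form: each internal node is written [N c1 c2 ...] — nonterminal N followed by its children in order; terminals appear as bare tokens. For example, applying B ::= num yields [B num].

[S [S [A [B num]]] & [A [B ( [S [S [A [B num]]] & [A [B num]]] )] / [A [B num]]]]

S
S & A
A & A
B & A
num & A
num & B / A
num & ( S ) / A
num & ( S & A ) / A
num & ( A & A ) / A
num & ( B & A ) / A
num & ( num & A ) / A
num & ( num & B ) / A
num & ( num & num ) / A
num & ( num & num ) / B
num & ( num & num ) / num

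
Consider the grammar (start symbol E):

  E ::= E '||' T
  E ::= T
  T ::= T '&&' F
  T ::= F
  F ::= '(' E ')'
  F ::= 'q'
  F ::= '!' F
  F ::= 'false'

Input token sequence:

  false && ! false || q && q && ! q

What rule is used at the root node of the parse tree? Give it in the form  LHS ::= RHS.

E ::= E '||' T

[E [E [T [T [F false]] && [F ! [F false]]]] || [T [T [T [F q]] && [F q]] && [F ! [F q]]]]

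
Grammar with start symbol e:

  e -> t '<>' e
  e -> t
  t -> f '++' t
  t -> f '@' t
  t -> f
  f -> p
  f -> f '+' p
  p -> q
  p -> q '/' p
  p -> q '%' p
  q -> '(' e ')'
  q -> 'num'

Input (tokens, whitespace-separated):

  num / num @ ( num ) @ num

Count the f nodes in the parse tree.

4

[e [t [f [p [q num] / [p [q num]]]] @ [t [f [p [q ( [e [t [f [p [q num]]]]] )]]] @ [t [f [p [q num]]]]]]]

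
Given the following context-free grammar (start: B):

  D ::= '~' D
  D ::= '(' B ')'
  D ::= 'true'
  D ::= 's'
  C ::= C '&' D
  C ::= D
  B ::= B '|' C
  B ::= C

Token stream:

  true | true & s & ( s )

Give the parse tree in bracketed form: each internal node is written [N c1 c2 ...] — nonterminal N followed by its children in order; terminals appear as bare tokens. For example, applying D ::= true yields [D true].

B
B | C
C | C
D | C
true | C
true | C & D
true | C & D & D
true | D & D & D
true | true & D & D
true | true & s & D
true | true & s & ( B )
true | true & s & ( C )
true | true & s & ( D )
true | true & s & ( s )

[B [B [C [D true]]] | [C [C [C [D true]] & [D s]] & [D ( [B [C [D s]]] )]]]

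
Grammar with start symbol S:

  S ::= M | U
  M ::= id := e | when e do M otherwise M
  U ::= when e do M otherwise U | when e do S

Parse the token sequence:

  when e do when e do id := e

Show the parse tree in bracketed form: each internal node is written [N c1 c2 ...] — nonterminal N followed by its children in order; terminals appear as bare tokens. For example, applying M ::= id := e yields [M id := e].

[S [U when e do [S [U when e do [S [M id := e]]]]]]

S
U
when e do S
when e do U
when e do when e do S
when e do when e do M
when e do when e do id := e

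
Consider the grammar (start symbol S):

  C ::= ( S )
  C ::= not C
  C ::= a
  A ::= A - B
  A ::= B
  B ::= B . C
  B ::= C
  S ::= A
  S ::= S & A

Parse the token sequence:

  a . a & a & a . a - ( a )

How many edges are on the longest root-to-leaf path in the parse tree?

8

[S [S [S [A [B [B [C a]] . [C a]]]] & [A [B [C a]]]] & [A [A [B [B [C a]] . [C a]]] - [B [C ( [S [A [B [C a]]]] )]]]]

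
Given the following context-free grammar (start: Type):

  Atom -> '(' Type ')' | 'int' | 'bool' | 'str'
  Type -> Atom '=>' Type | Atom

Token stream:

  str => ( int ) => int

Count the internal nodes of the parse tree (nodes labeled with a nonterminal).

8

[Type [Atom str] => [Type [Atom ( [Type [Atom int]] )] => [Type [Atom int]]]]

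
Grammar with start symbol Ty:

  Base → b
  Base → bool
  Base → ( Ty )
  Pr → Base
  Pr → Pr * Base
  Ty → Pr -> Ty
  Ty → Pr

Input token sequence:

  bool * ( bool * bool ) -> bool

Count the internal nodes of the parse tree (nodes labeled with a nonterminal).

[Ty [Pr [Pr [Base bool]] * [Base ( [Ty [Pr [Pr [Base bool]] * [Base bool]]] )]] -> [Ty [Pr [Base bool]]]]

13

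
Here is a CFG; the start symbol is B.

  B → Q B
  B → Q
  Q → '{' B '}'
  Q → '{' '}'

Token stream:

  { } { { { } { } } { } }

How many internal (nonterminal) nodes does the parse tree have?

12

[B [Q { }] [B [Q { [B [Q { [B [Q { }] [B [Q { }]]] }] [B [Q { }]]] }]]]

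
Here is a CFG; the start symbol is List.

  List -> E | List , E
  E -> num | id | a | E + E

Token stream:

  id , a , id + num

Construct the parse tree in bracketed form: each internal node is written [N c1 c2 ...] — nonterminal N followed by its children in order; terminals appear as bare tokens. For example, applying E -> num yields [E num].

List
List , E
List , E , E
E , E , E
id , E , E
id , a , E
id , a , E + E
id , a , id + E
id , a , id + num

[List [List [List [E id]] , [E a]] , [E [E id] + [E num]]]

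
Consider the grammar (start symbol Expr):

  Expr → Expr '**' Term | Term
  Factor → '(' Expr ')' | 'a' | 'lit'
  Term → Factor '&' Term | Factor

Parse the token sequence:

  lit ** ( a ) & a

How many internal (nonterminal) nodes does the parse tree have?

[Expr [Expr [Term [Factor lit]]] ** [Term [Factor ( [Expr [Term [Factor a]]] )] & [Term [Factor a]]]]

11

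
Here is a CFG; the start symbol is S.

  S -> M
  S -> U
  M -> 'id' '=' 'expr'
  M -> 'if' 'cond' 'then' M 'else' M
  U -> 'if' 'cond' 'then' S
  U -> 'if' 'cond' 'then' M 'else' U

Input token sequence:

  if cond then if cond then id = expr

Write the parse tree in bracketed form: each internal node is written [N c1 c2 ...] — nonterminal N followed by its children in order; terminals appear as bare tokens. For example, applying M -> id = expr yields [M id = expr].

[S [U if cond then [S [U if cond then [S [M id = expr]]]]]]

S
U
if cond then S
if cond then U
if cond then if cond then S
if cond then if cond then M
if cond then if cond then id = expr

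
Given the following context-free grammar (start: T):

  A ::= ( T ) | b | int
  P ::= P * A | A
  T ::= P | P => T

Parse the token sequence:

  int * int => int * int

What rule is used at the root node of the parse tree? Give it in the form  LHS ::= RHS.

T ::= P => T

[T [P [P [A int]] * [A int]] => [T [P [P [A int]] * [A int]]]]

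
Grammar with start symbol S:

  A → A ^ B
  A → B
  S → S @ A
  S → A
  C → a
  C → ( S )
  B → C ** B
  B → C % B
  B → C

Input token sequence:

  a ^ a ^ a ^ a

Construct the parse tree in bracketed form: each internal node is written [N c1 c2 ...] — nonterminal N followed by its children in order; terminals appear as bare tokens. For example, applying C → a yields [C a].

S
A
A ^ B
A ^ B ^ B
A ^ B ^ B ^ B
B ^ B ^ B ^ B
C ^ B ^ B ^ B
a ^ B ^ B ^ B
a ^ C ^ B ^ B
a ^ a ^ B ^ B
a ^ a ^ C ^ B
a ^ a ^ a ^ B
a ^ a ^ a ^ C
a ^ a ^ a ^ a

[S [A [A [A [A [B [C a]]] ^ [B [C a]]] ^ [B [C a]]] ^ [B [C a]]]]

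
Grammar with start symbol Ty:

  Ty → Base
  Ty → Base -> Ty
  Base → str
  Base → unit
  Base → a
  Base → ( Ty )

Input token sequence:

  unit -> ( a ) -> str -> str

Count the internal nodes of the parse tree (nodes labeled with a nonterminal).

[Ty [Base unit] -> [Ty [Base ( [Ty [Base a]] )] -> [Ty [Base str] -> [Ty [Base str]]]]]

10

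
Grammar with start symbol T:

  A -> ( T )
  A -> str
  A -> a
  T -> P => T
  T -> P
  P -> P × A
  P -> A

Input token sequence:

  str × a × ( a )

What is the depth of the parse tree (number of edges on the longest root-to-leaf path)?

[T [P [P [P [A str]] × [A a]] × [A ( [T [P [A a]]] )]]]

6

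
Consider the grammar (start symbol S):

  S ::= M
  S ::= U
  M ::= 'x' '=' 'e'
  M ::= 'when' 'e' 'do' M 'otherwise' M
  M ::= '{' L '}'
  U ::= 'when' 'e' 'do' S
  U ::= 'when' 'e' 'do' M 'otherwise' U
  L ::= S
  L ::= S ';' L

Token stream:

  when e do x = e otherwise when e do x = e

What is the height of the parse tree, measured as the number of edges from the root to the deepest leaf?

[S [U when e do [M x = e] otherwise [U when e do [S [M x = e]]]]]

5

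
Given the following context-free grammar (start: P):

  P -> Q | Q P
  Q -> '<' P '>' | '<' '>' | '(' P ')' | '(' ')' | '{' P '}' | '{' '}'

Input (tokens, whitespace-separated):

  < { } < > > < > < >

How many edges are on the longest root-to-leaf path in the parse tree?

[P [Q < [P [Q { }] [P [Q < >]]] >] [P [Q < >] [P [Q < >]]]]

5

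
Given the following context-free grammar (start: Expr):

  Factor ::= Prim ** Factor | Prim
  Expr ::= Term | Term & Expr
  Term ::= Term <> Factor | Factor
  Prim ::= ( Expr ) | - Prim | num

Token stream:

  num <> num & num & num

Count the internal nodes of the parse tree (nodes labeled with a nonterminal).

15

[Expr [Term [Term [Factor [Prim num]]] <> [Factor [Prim num]]] & [Expr [Term [Factor [Prim num]]] & [Expr [Term [Factor [Prim num]]]]]]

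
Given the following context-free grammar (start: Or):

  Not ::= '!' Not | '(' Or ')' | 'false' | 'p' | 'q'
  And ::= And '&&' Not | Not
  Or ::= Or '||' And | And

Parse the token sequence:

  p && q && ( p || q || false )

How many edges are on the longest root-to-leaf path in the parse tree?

8

[Or [And [And [And [Not p]] && [Not q]] && [Not ( [Or [Or [Or [And [Not p]]] || [And [Not q]]] || [And [Not false]]] )]]]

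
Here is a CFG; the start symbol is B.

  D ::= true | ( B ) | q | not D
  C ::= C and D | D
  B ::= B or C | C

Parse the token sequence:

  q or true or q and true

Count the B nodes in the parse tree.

3

[B [B [B [C [D q]]] or [C [D true]]] or [C [C [D q]] and [D true]]]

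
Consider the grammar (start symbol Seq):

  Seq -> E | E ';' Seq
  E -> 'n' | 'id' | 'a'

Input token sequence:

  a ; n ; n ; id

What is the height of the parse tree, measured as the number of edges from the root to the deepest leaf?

5

[Seq [E a] ; [Seq [E n] ; [Seq [E n] ; [Seq [E id]]]]]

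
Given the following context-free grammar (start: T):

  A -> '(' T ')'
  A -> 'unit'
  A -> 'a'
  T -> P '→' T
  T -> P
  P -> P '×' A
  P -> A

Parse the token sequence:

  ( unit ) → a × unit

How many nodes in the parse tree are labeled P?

4

[T [P [A ( [T [P [A unit]]] )]] → [T [P [P [A a]] × [A unit]]]]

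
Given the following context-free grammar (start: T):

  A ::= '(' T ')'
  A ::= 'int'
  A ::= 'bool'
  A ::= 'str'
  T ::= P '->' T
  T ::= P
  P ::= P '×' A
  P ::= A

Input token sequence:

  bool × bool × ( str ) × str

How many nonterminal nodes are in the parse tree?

12

[T [P [P [P [P [A bool]] × [A bool]] × [A ( [T [P [A str]]] )]] × [A str]]]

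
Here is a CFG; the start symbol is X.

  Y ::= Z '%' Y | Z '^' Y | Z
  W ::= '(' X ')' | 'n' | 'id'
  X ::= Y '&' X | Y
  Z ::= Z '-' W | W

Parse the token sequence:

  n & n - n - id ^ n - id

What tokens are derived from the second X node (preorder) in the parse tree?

n - n - id ^ n - id

[X [Y [Z [W n]]] & [X [Y [Z [Z [Z [W n]] - [W n]] - [W id]] ^ [Y [Z [Z [W n]] - [W id]]]]]]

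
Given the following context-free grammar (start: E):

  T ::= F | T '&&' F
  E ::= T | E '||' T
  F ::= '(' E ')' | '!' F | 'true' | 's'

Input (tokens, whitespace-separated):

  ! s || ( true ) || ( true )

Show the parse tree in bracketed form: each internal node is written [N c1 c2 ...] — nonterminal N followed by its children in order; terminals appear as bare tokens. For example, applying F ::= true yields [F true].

E
E || T
E || T || T
T || T || T
F || T || T
! F || T || T
! s || T || T
! s || F || T
! s || ( E ) || T
! s || ( T ) || T
! s || ( F ) || T
! s || ( true ) || T
! s || ( true ) || F
! s || ( true ) || ( E )
! s || ( true ) || ( T )
! s || ( true ) || ( F )
! s || ( true ) || ( true )

[E [E [E [T [F ! [F s]]]] || [T [F ( [E [T [F true]]] )]]] || [T [F ( [E [T [F true]]] )]]]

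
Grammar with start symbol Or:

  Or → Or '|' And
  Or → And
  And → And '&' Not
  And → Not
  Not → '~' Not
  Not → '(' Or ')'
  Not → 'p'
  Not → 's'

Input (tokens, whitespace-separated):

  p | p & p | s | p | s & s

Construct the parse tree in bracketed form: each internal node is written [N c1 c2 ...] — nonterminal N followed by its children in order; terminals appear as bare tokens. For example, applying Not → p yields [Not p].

Or
Or | And
Or | And | And
Or | And | And | And
Or | And | And | And | And
And | And | And | And | And
Not | And | And | And | And
p | And | And | And | And
p | And & Not | And | And | And
p | Not & Not | And | And | And
p | p & Not | And | And | And
p | p & p | And | And | And
p | p & p | Not | And | And
p | p & p | s | And | And
p | p & p | s | Not | And
p | p & p | s | p | And
p | p & p | s | p | And & Not
p | p & p | s | p | Not & Not
p | p & p | s | p | s & Not
p | p & p | s | p | s & s

[Or [Or [Or [Or [Or [And [Not p]]] | [And [And [Not p]] & [Not p]]] | [And [Not s]]] | [And [Not p]]] | [And [And [Not s]] & [Not s]]]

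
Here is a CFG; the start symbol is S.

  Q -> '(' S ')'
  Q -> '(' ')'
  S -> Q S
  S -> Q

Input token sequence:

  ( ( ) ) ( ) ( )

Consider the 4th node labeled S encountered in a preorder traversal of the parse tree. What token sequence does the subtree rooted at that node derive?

( )

[S [Q ( [S [Q ( )]] )] [S [Q ( )] [S [Q ( )]]]]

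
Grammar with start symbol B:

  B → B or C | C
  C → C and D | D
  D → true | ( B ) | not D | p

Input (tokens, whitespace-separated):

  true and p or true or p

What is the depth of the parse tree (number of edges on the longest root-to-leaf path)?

[B [B [B [C [C [D true]] and [D p]]] or [C [D true]]] or [C [D p]]]

6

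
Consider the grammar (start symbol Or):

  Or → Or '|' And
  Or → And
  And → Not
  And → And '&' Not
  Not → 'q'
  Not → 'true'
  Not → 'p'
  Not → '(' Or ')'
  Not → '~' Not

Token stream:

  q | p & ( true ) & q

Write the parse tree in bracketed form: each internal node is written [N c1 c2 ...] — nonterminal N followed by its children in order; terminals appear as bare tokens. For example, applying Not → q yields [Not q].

Or
Or | And
And | And
Not | And
q | And
q | And & Not
q | And & Not & Not
q | Not & Not & Not
q | p & Not & Not
q | p & ( Or ) & Not
q | p & ( And ) & Not
q | p & ( Not ) & Not
q | p & ( true ) & Not
q | p & ( true ) & q

[Or [Or [And [Not q]]] | [And [And [And [Not p]] & [Not ( [Or [And [Not true]]] )]] & [Not q]]]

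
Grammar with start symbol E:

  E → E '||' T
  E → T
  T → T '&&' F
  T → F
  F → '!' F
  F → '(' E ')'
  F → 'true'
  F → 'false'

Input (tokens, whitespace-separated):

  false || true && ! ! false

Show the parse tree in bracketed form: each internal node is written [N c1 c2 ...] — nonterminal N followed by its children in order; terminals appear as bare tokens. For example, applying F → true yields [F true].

E
E || T
T || T
F || T
false || T
false || T && F
false || F && F
false || true && F
false || true && ! F
false || true && ! ! F
false || true && ! ! false

[E [E [T [F false]]] || [T [T [F true]] && [F ! [F ! [F false]]]]]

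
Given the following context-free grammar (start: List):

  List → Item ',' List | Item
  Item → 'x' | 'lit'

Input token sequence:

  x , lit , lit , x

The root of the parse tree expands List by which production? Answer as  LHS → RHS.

[List [Item x] , [List [Item lit] , [List [Item lit] , [List [Item x]]]]]

List → Item ',' List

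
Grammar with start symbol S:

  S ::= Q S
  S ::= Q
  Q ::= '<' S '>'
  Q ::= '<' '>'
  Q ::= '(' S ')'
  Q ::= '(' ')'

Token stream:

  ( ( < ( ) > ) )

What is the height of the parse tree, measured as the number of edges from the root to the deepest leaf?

[S [Q ( [S [Q ( [S [Q < [S [Q ( )]] >]] )]] )]]

8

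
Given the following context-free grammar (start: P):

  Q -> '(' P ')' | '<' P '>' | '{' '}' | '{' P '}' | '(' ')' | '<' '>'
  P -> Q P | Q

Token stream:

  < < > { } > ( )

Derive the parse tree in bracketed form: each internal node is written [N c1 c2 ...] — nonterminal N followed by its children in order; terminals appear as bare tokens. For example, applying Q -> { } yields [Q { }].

P
Q P
< P > P
< Q P > P
< < > P > P
< < > Q > P
< < > { } > P
< < > { } > Q
< < > { } > ( )

[P [Q < [P [Q < >] [P [Q { }]]] >] [P [Q ( )]]]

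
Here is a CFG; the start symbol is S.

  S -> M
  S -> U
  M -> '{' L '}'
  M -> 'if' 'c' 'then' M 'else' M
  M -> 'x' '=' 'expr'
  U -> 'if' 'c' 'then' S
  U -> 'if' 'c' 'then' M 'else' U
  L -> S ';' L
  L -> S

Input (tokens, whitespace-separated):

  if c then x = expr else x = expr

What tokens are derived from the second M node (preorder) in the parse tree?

[S [M if c then [M x = expr] else [M x = expr]]]

x = expr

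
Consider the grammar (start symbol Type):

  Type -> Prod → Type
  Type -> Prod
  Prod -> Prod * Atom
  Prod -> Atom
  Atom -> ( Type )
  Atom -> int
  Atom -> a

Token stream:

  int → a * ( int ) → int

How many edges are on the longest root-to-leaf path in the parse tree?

[Type [Prod [Atom int]] → [Type [Prod [Prod [Atom a]] * [Atom ( [Type [Prod [Atom int]]] )]] → [Type [Prod [Atom int]]]]]

7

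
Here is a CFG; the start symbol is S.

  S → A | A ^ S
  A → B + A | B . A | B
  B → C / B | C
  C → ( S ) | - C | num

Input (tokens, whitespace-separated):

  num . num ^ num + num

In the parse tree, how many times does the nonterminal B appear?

[S [A [B [C num]] . [A [B [C num]]]] ^ [S [A [B [C num]] + [A [B [C num]]]]]]

4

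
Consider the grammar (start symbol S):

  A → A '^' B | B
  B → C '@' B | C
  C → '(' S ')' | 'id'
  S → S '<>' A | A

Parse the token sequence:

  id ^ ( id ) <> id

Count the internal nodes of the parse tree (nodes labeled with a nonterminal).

15

[S [S [A [A [B [C id]]] ^ [B [C ( [S [A [B [C id]]]] )]]]] <> [A [B [C id]]]]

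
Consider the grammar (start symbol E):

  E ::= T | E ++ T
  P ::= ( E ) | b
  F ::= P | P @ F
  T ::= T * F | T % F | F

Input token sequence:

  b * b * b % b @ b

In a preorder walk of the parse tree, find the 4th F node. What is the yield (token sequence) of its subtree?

[E [T [T [T [T [F [P b]]] * [F [P b]]] * [F [P b]]] % [F [P b] @ [F [P b]]]]]

b @ b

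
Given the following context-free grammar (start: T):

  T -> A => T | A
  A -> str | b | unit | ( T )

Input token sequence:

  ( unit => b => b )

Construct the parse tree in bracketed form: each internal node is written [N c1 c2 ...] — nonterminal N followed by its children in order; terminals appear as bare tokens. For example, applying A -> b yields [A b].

T
A
( T )
( A => T )
( unit => T )
( unit => A => T )
( unit => b => T )
( unit => b => A )
( unit => b => b )

[T [A ( [T [A unit] => [T [A b] => [T [A b]]]] )]]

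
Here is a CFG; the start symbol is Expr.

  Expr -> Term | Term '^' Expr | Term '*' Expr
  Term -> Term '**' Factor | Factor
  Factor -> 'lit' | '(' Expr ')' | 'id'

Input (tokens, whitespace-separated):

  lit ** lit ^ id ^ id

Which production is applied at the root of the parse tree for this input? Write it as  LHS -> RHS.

Expr -> Term '^' Expr

[Expr [Term [Term [Factor lit]] ** [Factor lit]] ^ [Expr [Term [Factor id]] ^ [Expr [Term [Factor id]]]]]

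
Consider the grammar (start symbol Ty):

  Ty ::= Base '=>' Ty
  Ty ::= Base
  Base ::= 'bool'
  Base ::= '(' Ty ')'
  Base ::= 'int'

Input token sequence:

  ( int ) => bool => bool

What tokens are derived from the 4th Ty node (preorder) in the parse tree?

bool

[Ty [Base ( [Ty [Base int]] )] => [Ty [Base bool] => [Ty [Base bool]]]]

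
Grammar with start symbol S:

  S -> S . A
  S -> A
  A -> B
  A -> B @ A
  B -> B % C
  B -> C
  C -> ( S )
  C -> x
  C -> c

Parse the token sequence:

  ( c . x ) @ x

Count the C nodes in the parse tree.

[S [A [B [C ( [S [S [A [B [C c]]]] . [A [B [C x]]]] )]] @ [A [B [C x]]]]]

4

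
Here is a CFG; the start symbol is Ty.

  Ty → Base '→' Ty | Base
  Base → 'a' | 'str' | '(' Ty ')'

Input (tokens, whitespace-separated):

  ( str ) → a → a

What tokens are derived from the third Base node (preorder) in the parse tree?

[Ty [Base ( [Ty [Base str]] )] → [Ty [Base a] → [Ty [Base a]]]]

a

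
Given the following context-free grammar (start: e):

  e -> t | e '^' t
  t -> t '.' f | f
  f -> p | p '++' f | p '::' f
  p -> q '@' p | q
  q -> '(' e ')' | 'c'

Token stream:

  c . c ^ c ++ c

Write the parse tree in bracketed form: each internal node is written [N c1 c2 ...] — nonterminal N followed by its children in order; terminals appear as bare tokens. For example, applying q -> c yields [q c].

[e [e [t [t [f [p [q c]]]] . [f [p [q c]]]]] ^ [t [f [p [q c]] ++ [f [p [q c]]]]]]

e
e ^ t
t ^ t
t . f ^ t
f . f ^ t
p . f ^ t
q . f ^ t
c . f ^ t
c . p ^ t
c . q ^ t
c . c ^ t
c . c ^ f
c . c ^ p ++ f
c . c ^ q ++ f
c . c ^ c ++ f
c . c ^ c ++ p
c . c ^ c ++ q
c . c ^ c ++ c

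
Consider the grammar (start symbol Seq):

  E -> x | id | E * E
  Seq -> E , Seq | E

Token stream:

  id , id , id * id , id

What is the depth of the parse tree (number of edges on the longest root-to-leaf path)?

[Seq [E id] , [Seq [E id] , [Seq [E [E id] * [E id]] , [Seq [E id]]]]]

5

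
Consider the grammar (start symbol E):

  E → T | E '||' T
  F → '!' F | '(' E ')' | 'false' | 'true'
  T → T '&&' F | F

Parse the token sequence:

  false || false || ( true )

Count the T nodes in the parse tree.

4

[E [E [E [T [F false]]] || [T [F false]]] || [T [F ( [E [T [F true]]] )]]]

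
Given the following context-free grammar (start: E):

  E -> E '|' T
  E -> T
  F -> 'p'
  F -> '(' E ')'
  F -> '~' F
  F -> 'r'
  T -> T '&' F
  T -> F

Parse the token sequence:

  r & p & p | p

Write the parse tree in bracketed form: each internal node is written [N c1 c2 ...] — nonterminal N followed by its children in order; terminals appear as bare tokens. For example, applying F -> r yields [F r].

E
E | T
T | T
T & F | T
T & F & F | T
F & F & F | T
r & F & F | T
r & p & F | T
r & p & p | T
r & p & p | F
r & p & p | p

[E [E [T [T [T [F r]] & [F p]] & [F p]]] | [T [F p]]]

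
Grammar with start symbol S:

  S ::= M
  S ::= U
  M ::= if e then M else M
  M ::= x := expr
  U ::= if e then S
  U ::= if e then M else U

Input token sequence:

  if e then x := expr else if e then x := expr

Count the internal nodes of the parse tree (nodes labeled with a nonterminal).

[S [U if e then [M x := expr] else [U if e then [S [M x := expr]]]]]

6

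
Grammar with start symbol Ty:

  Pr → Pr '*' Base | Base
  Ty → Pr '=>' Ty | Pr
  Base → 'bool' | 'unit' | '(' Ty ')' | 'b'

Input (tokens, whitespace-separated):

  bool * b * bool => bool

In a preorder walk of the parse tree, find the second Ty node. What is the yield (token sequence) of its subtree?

bool

[Ty [Pr [Pr [Pr [Base bool]] * [Base b]] * [Base bool]] => [Ty [Pr [Base bool]]]]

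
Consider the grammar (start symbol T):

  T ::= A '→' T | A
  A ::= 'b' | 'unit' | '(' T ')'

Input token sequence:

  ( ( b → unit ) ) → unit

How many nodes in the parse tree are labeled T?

5

[T [A ( [T [A ( [T [A b] → [T [A unit]]] )]] )] → [T [A unit]]]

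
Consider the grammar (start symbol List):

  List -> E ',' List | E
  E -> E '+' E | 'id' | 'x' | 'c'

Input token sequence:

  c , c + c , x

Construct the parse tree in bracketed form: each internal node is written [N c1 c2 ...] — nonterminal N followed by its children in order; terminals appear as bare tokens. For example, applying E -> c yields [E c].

List
E , List
c , List
c , E , List
c , E + E , List
c , c + E , List
c , c + c , List
c , c + c , E
c , c + c , x

[List [E c] , [List [E [E c] + [E c]] , [List [E x]]]]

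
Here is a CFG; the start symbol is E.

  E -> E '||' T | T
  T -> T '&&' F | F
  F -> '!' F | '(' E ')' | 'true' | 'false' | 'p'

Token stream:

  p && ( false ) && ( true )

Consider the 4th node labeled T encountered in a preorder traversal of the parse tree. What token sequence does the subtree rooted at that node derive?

[E [T [T [T [F p]] && [F ( [E [T [F false]]] )]] && [F ( [E [T [F true]]] )]]]

false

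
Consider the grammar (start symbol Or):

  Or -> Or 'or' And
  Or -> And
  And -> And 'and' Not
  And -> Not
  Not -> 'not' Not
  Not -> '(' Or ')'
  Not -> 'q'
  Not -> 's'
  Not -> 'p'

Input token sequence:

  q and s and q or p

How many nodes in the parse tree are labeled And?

4

[Or [Or [And [And [And [Not q]] and [Not s]] and [Not q]]] or [And [Not p]]]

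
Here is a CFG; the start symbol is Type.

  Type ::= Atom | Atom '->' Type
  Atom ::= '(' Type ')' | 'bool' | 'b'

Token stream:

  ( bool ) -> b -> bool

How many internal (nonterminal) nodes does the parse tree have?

[Type [Atom ( [Type [Atom bool]] )] -> [Type [Atom b] -> [Type [Atom bool]]]]

8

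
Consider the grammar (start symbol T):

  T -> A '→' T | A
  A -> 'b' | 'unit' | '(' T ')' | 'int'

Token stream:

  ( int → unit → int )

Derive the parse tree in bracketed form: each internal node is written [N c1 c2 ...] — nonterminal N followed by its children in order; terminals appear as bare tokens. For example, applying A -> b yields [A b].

T
A
( T )
( A → T )
( int → T )
( int → A → T )
( int → unit → T )
( int → unit → A )
( int → unit → int )

[T [A ( [T [A int] → [T [A unit] → [T [A int]]]] )]]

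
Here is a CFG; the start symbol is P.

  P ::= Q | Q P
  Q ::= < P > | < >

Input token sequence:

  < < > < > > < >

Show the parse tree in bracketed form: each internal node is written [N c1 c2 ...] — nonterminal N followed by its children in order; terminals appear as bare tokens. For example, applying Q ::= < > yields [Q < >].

P
Q P
< P > P
< Q P > P
< < > P > P
< < > Q > P
< < > < > > P
< < > < > > Q
< < > < > > < >

[P [Q < [P [Q < >] [P [Q < >]]] >] [P [Q < >]]]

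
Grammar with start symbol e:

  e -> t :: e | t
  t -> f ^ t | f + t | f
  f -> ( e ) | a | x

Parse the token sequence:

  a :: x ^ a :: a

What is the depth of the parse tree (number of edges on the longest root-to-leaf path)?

[e [t [f a]] :: [e [t [f x] ^ [t [f a]]] :: [e [t [f a]]]]]

5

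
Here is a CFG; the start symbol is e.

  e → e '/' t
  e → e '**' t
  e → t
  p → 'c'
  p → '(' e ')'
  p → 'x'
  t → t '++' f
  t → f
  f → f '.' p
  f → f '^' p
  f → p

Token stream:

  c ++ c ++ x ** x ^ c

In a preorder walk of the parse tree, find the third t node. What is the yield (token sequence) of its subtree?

[e [e [t [t [t [f [p c]]] ++ [f [p c]]] ++ [f [p x]]]] ** [t [f [f [p x]] ^ [p c]]]]

c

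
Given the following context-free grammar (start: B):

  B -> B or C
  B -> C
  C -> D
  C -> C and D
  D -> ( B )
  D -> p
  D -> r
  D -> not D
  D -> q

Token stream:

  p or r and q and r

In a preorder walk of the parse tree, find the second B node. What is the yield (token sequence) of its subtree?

[B [B [C [D p]]] or [C [C [C [D r]] and [D q]] and [D r]]]

p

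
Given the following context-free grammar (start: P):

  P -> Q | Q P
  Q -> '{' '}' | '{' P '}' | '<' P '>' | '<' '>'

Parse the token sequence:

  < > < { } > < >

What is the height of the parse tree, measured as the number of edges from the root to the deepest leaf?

[P [Q < >] [P [Q < [P [Q { }]] >] [P [Q < >]]]]

5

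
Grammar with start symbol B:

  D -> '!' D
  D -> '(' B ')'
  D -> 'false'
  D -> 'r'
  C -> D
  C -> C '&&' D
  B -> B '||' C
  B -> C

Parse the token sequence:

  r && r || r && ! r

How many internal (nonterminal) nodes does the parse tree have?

11

[B [B [C [C [D r]] && [D r]]] || [C [C [D r]] && [D ! [D r]]]]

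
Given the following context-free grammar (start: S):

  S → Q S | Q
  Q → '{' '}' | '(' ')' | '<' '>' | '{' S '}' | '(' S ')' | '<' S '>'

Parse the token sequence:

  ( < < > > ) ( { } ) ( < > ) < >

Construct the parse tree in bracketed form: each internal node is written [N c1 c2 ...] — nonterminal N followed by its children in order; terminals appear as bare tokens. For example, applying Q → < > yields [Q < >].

[S [Q ( [S [Q < [S [Q < >]] >]] )] [S [Q ( [S [Q { }]] )] [S [Q ( [S [Q < >]] )] [S [Q < >]]]]]

S
Q S
( S ) S
( Q ) S
( < S > ) S
( < Q > ) S
( < < > > ) S
( < < > > ) Q S
( < < > > ) ( S ) S
( < < > > ) ( Q ) S
( < < > > ) ( { } ) S
( < < > > ) ( { } ) Q S
( < < > > ) ( { } ) ( S ) S
( < < > > ) ( { } ) ( Q ) S
( < < > > ) ( { } ) ( < > ) S
( < < > > ) ( { } ) ( < > ) Q
( < < > > ) ( { } ) ( < > ) < >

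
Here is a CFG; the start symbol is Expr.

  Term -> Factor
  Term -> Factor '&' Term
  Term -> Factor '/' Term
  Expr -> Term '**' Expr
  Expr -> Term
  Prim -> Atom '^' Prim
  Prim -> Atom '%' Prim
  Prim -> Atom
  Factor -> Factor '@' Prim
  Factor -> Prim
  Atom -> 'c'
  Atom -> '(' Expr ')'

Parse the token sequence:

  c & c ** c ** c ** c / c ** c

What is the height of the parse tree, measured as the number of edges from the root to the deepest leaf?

[Expr [Term [Factor [Prim [Atom c]]] & [Term [Factor [Prim [Atom c]]]]] ** [Expr [Term [Factor [Prim [Atom c]]]] ** [Expr [Term [Factor [Prim [Atom c]]]] ** [Expr [Term [Factor [Prim [Atom c]]] / [Term [Factor [Prim [Atom c]]]]] ** [Expr [Term [Factor [Prim [Atom c]]]]]]]]]

9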